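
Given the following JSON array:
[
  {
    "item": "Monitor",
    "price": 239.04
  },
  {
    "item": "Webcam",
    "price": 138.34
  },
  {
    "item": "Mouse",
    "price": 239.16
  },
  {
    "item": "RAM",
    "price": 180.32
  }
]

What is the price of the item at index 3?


Array index 3 -> RAM
price = 180.32

ANSWER: 180.32


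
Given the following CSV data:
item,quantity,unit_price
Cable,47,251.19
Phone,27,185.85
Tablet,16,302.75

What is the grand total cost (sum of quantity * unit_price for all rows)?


Computing row totals:
  Cable: 47 * 251.19 = 11805.93
  Phone: 27 * 185.85 = 5017.95
  Tablet: 16 * 302.75 = 4844.0
Grand total = 11805.93 + 5017.95 + 4844.0 = 21667.88

ANSWER: 21667.88


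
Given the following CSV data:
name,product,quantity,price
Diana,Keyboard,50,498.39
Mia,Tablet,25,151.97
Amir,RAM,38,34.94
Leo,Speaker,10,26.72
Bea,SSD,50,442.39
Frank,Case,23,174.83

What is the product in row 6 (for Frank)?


Row 6: Frank
Column 'product' = Case

ANSWER: Case


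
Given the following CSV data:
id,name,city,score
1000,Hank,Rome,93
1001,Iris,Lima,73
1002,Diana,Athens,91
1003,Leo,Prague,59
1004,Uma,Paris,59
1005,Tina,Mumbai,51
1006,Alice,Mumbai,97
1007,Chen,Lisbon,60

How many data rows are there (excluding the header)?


Counting rows (excluding header):
Header: id,name,city,score
Data rows: 8

ANSWER: 8


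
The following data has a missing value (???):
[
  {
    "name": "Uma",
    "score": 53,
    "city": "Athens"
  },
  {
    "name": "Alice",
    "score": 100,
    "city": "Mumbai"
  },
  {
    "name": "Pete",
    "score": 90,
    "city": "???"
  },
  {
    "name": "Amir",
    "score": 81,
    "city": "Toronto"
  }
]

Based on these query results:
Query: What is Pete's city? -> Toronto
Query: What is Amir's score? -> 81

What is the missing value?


The missing value is Pete's city
From query: Pete's city = Toronto

ANSWER: Toronto


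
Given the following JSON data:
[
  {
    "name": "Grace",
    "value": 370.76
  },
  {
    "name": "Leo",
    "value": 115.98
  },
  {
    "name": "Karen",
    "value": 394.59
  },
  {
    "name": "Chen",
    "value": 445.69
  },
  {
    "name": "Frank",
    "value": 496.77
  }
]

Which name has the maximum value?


Comparing values:
  Grace: 370.76
  Leo: 115.98
  Karen: 394.59
  Chen: 445.69
  Frank: 496.77
Maximum: Frank (496.77)

ANSWER: Frank


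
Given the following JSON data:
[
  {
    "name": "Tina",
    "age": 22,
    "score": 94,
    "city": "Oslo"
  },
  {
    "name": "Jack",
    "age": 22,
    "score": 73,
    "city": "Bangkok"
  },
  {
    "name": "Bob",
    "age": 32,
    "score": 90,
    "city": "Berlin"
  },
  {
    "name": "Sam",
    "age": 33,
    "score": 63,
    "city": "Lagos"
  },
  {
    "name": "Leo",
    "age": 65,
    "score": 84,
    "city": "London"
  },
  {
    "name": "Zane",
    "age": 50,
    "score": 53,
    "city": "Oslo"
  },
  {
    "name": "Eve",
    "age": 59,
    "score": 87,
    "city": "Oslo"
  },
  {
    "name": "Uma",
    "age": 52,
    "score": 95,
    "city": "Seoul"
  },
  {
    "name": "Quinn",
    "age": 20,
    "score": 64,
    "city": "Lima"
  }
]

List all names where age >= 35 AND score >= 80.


Checking both conditions:
  Tina (age=22, score=94) -> no
  Jack (age=22, score=73) -> no
  Bob (age=32, score=90) -> no
  Sam (age=33, score=63) -> no
  Leo (age=65, score=84) -> YES
  Zane (age=50, score=53) -> no
  Eve (age=59, score=87) -> YES
  Uma (age=52, score=95) -> YES
  Quinn (age=20, score=64) -> no


ANSWER: Leo, Eve, Uma


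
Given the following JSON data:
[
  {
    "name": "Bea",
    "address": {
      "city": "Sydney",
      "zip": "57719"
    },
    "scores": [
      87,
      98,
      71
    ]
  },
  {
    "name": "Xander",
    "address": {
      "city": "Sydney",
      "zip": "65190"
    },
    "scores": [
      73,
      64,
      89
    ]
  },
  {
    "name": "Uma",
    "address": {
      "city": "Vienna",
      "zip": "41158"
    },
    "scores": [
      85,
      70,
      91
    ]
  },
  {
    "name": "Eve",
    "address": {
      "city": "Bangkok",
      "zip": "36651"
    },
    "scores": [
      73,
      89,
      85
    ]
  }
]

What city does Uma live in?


Path: records[2].address.city
Value: Vienna

ANSWER: Vienna


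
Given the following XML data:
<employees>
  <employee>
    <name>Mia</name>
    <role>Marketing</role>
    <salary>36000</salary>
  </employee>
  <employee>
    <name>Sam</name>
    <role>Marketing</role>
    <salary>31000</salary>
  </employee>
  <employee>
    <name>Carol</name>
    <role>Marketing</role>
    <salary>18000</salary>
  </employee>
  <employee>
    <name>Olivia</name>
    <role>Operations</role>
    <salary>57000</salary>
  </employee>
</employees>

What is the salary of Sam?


Searching for <employee> with <name>Sam</name>
Found at position 2
<salary>31000</salary>

ANSWER: 31000


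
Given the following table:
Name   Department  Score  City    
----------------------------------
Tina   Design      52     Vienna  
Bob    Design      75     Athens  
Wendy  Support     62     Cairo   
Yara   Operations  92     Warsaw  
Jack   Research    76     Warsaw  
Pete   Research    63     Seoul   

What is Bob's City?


Row 2: Bob
City = Athens

ANSWER: Athens


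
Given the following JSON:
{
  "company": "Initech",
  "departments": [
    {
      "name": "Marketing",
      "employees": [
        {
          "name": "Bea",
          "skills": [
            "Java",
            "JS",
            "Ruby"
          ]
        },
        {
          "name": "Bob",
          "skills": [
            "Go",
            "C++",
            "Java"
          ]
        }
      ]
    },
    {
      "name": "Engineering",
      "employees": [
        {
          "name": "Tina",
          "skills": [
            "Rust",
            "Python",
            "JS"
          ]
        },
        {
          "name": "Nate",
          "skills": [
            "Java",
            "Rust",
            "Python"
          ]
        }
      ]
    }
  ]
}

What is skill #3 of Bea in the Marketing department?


Path: departments[0].employees[0].skills[2]
Value: Ruby

ANSWER: Ruby


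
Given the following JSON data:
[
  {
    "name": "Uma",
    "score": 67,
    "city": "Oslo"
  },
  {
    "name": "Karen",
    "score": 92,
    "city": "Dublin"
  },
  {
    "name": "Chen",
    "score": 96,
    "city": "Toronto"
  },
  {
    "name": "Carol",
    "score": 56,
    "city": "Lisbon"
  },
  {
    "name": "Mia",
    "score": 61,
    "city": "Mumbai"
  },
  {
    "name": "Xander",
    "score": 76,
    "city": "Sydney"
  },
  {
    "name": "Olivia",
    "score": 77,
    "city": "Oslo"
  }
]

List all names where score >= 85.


Filtering records where score >= 85:
  Uma (score=67) -> no
  Karen (score=92) -> YES
  Chen (score=96) -> YES
  Carol (score=56) -> no
  Mia (score=61) -> no
  Xander (score=76) -> no
  Olivia (score=77) -> no


ANSWER: Karen, Chen


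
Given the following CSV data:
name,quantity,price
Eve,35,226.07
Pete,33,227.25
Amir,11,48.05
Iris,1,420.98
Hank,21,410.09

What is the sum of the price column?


Values in 'price' column:
  Row 1: 226.07
  Row 2: 227.25
  Row 3: 48.05
  Row 4: 420.98
  Row 5: 410.09
Sum = 226.07 + 227.25 + 48.05 + 420.98 + 410.09 = 1332.44

ANSWER: 1332.44


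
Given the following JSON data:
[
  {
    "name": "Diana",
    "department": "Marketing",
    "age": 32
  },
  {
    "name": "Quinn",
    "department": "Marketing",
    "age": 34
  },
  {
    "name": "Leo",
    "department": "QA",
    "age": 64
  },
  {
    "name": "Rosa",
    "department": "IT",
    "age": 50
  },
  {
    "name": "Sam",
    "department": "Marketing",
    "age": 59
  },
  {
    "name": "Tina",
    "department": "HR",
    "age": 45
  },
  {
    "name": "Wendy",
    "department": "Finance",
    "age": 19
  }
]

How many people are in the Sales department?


Scanning records for department = Sales
  No matches found
Count: 0

ANSWER: 0


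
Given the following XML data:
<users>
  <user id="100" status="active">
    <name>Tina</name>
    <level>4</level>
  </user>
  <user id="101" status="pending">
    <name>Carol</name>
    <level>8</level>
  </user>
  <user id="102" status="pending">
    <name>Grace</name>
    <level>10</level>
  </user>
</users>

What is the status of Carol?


Finding user with name = Carol
user id="101" status="pending"

ANSWER: pending


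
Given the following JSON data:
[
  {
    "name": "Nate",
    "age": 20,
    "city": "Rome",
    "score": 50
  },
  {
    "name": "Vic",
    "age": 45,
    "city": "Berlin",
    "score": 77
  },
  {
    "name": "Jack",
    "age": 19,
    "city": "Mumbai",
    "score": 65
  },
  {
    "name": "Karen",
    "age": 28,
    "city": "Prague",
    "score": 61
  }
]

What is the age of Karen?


Looking up record where name = Karen
Record index: 3
Field 'age' = 28

ANSWER: 28


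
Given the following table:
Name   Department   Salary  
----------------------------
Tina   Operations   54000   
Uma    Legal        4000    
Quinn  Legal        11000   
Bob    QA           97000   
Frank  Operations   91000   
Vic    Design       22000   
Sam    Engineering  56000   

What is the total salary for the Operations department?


Operations department members:
  Tina: 54000
  Frank: 91000
Total = 54000 + 91000 = 145000

ANSWER: 145000


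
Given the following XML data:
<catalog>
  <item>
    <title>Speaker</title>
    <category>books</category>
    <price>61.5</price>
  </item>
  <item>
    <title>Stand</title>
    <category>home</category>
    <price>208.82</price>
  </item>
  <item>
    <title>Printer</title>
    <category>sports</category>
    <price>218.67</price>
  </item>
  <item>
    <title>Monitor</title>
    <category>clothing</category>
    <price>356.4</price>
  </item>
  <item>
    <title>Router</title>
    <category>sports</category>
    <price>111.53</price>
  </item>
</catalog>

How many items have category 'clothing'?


Scanning <item> elements for <category>clothing</category>:
  Item 4: Monitor -> MATCH
Count: 1

ANSWER: 1


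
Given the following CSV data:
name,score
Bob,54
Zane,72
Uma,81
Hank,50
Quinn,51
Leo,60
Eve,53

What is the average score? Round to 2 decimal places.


Scores: 54, 72, 81, 50, 51, 60, 53
Sum = 421
Count = 7
Average = 421 / 7 = 60.14

ANSWER: 60.14


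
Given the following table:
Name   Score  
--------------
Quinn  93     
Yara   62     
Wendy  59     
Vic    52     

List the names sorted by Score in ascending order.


Sorting by Score (ascending):
  Vic: 52
  Wendy: 59
  Yara: 62
  Quinn: 93


ANSWER: Vic, Wendy, Yara, Quinn


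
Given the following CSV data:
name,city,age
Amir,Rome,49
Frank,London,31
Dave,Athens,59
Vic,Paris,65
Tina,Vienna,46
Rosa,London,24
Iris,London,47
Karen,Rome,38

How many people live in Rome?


Scanning city column for 'Rome':
  Row 1: Amir -> MATCH
  Row 8: Karen -> MATCH
Total matches: 2

ANSWER: 2


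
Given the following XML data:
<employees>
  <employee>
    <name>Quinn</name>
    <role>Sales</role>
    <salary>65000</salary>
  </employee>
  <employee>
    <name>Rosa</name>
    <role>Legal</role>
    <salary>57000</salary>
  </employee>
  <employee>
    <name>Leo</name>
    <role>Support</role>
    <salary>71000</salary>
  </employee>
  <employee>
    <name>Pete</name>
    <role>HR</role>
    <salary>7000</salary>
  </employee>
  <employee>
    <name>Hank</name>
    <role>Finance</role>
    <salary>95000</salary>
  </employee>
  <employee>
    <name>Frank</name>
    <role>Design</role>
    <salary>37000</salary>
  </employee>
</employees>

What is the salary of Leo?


Searching for <employee> with <name>Leo</name>
Found at position 3
<salary>71000</salary>

ANSWER: 71000


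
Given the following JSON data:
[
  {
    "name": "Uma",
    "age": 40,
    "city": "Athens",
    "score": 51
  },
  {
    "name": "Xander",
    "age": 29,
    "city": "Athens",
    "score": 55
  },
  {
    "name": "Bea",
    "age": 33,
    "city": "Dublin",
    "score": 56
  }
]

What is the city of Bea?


Looking up record where name = Bea
Record index: 2
Field 'city' = Dublin

ANSWER: Dublin


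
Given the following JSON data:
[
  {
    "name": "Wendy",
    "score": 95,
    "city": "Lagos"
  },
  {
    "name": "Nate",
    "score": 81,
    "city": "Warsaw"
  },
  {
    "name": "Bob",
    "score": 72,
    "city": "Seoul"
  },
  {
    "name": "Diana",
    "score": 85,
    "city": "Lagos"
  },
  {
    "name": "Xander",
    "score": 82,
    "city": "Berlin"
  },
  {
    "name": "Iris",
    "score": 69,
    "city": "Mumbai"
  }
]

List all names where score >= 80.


Filtering records where score >= 80:
  Wendy (score=95) -> YES
  Nate (score=81) -> YES
  Bob (score=72) -> no
  Diana (score=85) -> YES
  Xander (score=82) -> YES
  Iris (score=69) -> no


ANSWER: Wendy, Nate, Diana, Xander


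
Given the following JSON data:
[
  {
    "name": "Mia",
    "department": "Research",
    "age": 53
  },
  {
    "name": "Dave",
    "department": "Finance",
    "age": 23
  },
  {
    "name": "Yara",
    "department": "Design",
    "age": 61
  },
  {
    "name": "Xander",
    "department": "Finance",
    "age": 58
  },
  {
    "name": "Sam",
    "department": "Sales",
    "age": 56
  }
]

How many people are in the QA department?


Scanning records for department = QA
  No matches found
Count: 0

ANSWER: 0


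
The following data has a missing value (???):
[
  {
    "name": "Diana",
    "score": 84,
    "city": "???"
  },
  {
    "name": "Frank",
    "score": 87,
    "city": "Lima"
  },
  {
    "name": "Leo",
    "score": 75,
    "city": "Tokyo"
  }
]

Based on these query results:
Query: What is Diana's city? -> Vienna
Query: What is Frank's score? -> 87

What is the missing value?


The missing value is Diana's city
From query: Diana's city = Vienna

ANSWER: Vienna


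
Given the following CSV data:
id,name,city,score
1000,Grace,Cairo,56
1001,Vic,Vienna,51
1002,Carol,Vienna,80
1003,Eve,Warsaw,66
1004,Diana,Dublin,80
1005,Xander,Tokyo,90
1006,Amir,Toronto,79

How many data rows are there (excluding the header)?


Counting rows (excluding header):
Header: id,name,city,score
Data rows: 7

ANSWER: 7


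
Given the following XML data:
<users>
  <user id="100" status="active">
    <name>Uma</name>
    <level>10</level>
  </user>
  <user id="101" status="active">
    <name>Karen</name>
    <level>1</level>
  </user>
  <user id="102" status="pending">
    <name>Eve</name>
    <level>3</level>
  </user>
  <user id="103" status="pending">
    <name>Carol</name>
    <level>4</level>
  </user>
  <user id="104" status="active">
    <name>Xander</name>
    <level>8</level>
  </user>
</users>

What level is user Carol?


Finding user: Carol
<level>4</level>

ANSWER: 4


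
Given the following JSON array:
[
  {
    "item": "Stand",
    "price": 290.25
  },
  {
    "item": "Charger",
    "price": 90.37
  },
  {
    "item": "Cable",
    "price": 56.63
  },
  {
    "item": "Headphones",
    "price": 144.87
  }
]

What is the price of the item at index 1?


Array index 1 -> Charger
price = 90.37

ANSWER: 90.37


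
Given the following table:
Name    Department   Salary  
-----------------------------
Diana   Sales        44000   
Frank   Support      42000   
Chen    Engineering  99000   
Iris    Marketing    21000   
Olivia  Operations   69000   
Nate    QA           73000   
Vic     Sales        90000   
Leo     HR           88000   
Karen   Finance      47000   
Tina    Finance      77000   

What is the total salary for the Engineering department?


Engineering department members:
  Chen: 99000
Total = 99000 = 99000

ANSWER: 99000


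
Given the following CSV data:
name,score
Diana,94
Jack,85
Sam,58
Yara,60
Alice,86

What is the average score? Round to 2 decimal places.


Scores: 94, 85, 58, 60, 86
Sum = 383
Count = 5
Average = 383 / 5 = 76.60

ANSWER: 76.60


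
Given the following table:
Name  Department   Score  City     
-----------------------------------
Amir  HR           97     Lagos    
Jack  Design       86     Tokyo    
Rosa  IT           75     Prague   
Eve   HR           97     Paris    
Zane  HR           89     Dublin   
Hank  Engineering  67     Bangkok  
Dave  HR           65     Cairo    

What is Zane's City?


Row 5: Zane
City = Dublin

ANSWER: Dublin


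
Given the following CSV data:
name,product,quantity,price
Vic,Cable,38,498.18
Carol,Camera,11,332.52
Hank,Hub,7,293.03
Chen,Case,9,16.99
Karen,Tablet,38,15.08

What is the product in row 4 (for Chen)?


Row 4: Chen
Column 'product' = Case

ANSWER: Case


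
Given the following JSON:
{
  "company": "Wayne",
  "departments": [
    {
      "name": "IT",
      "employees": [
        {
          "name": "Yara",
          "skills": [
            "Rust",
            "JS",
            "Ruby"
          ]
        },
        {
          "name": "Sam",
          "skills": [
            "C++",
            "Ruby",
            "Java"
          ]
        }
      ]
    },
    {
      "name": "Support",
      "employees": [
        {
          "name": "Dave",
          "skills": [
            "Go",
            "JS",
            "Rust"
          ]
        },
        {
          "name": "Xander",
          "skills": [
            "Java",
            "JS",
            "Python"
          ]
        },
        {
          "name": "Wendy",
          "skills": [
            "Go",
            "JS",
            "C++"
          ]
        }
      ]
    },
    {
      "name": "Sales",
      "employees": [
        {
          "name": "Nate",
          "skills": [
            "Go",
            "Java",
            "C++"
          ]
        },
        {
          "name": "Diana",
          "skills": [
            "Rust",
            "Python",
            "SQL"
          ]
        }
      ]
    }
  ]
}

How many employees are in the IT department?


Path: departments[0].employees
Count: 2

ANSWER: 2


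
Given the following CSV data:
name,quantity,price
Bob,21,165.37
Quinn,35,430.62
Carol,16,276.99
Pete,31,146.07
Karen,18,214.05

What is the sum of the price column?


Values in 'price' column:
  Row 1: 165.37
  Row 2: 430.62
  Row 3: 276.99
  Row 4: 146.07
  Row 5: 214.05
Sum = 165.37 + 430.62 + 276.99 + 146.07 + 214.05 = 1233.1

ANSWER: 1233.1


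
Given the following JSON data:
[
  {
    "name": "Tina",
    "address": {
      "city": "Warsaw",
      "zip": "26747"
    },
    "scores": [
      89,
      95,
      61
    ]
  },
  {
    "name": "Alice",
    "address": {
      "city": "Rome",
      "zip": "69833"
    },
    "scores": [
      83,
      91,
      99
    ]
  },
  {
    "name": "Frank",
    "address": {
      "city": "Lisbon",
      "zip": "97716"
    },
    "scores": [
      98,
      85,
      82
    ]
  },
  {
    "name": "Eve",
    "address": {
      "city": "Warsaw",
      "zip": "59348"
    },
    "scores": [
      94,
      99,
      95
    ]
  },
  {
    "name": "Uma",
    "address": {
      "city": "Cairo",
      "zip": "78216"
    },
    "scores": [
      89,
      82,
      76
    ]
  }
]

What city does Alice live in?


Path: records[1].address.city
Value: Rome

ANSWER: Rome


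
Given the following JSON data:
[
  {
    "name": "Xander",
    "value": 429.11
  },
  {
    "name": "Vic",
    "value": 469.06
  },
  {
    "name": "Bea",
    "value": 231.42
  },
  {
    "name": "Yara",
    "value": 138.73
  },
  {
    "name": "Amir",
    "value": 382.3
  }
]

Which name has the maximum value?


Comparing values:
  Xander: 429.11
  Vic: 469.06
  Bea: 231.42
  Yara: 138.73
  Amir: 382.3
Maximum: Vic (469.06)

ANSWER: Vic


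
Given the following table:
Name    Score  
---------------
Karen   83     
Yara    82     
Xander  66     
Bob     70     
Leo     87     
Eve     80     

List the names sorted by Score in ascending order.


Sorting by Score (ascending):
  Xander: 66
  Bob: 70
  Eve: 80
  Yara: 82
  Karen: 83
  Leo: 87


ANSWER: Xander, Bob, Eve, Yara, Karen, Leo


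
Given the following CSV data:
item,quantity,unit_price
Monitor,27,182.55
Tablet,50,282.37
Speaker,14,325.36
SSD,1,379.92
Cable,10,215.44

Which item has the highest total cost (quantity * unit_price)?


Computing row totals:
  Monitor: 4928.85
  Tablet: 14118.5
  Speaker: 4555.04
  SSD: 379.92
  Cable: 2154.4
Maximum: Tablet (14118.5)

ANSWER: Tablet


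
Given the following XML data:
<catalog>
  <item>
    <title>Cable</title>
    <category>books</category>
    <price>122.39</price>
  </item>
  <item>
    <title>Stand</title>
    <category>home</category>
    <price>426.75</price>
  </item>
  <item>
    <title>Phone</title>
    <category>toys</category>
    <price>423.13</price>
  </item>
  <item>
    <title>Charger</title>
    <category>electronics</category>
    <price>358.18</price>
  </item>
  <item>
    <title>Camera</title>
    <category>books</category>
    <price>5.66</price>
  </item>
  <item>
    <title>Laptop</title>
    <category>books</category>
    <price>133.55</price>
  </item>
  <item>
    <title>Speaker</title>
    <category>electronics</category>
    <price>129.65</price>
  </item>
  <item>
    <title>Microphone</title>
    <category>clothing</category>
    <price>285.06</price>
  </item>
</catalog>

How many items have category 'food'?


Scanning <item> elements for <category>food</category>:
Count: 0

ANSWER: 0


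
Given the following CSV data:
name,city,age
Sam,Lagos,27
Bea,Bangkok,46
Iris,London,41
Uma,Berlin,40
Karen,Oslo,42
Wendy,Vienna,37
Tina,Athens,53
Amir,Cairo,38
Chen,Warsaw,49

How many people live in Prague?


Scanning city column for 'Prague':
Total matches: 0

ANSWER: 0


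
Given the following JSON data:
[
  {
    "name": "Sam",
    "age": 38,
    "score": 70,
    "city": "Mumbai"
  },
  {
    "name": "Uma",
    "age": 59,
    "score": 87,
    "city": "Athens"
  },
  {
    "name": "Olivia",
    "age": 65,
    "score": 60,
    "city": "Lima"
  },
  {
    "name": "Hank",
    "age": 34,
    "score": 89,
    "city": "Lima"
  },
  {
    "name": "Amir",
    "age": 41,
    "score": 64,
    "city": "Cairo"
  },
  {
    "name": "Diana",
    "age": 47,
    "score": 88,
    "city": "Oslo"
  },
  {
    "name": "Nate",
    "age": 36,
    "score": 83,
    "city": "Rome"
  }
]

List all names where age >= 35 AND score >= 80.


Checking both conditions:
  Sam (age=38, score=70) -> no
  Uma (age=59, score=87) -> YES
  Olivia (age=65, score=60) -> no
  Hank (age=34, score=89) -> no
  Amir (age=41, score=64) -> no
  Diana (age=47, score=88) -> YES
  Nate (age=36, score=83) -> YES


ANSWER: Uma, Diana, Nate


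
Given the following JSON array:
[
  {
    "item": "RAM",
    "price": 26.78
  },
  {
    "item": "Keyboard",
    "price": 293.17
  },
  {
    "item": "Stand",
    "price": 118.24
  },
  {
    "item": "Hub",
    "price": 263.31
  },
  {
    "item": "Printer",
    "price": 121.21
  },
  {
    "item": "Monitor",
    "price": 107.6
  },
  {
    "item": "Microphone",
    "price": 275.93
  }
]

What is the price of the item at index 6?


Array index 6 -> Microphone
price = 275.93

ANSWER: 275.93


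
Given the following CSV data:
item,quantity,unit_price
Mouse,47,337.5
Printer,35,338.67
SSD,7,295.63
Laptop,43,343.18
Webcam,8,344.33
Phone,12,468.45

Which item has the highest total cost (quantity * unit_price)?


Computing row totals:
  Mouse: 15862.5
  Printer: 11853.45
  SSD: 2069.41
  Laptop: 14756.74
  Webcam: 2754.64
  Phone: 5621.4
Maximum: Mouse (15862.5)

ANSWER: Mouse


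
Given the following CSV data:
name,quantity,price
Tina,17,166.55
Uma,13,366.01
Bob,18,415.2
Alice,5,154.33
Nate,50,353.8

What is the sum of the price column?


Values in 'price' column:
  Row 1: 166.55
  Row 2: 366.01
  Row 3: 415.2
  Row 4: 154.33
  Row 5: 353.8
Sum = 166.55 + 366.01 + 415.2 + 154.33 + 353.8 = 1455.89

ANSWER: 1455.89


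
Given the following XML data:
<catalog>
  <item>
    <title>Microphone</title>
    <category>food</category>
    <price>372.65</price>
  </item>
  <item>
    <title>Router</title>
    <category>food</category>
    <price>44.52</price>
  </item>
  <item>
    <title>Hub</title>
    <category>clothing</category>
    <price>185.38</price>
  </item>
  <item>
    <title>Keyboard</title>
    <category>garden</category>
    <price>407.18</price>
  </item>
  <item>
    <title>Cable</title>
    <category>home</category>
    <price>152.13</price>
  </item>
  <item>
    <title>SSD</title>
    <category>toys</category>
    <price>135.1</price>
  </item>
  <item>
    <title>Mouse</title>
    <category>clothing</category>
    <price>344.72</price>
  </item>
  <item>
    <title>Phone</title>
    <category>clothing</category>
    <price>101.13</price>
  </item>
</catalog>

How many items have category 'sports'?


Scanning <item> elements for <category>sports</category>:
Count: 0

ANSWER: 0


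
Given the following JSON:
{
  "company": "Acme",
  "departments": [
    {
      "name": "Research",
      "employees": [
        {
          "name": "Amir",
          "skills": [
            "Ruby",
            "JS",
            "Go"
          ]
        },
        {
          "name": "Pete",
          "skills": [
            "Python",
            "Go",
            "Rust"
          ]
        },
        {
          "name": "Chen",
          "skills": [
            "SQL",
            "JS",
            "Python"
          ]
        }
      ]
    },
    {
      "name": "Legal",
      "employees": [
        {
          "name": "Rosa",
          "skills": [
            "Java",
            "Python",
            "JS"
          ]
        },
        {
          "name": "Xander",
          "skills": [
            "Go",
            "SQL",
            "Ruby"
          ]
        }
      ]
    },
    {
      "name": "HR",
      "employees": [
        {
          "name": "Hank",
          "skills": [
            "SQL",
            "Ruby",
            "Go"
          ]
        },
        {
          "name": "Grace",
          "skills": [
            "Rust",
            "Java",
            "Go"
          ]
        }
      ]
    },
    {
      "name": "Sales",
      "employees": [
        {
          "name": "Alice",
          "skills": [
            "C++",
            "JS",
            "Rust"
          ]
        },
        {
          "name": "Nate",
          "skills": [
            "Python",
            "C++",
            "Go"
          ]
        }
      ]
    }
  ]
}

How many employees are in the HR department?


Path: departments[2].employees
Count: 2

ANSWER: 2


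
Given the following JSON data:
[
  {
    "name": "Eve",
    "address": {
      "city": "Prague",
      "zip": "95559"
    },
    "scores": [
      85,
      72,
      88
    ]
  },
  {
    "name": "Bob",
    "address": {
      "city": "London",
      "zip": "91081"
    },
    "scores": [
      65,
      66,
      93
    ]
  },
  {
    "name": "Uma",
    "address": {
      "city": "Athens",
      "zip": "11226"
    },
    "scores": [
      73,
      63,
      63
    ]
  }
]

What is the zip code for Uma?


Path: records[2].address.zip
Value: 11226

ANSWER: 11226


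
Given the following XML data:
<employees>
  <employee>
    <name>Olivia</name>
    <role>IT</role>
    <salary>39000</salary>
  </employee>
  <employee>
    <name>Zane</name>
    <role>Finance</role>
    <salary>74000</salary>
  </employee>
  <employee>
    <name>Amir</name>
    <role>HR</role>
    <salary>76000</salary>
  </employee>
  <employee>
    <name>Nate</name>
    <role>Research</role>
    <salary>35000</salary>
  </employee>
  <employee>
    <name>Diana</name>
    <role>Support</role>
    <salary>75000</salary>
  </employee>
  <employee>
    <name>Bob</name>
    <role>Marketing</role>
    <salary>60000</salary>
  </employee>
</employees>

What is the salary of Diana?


Searching for <employee> with <name>Diana</name>
Found at position 5
<salary>75000</salary>

ANSWER: 75000


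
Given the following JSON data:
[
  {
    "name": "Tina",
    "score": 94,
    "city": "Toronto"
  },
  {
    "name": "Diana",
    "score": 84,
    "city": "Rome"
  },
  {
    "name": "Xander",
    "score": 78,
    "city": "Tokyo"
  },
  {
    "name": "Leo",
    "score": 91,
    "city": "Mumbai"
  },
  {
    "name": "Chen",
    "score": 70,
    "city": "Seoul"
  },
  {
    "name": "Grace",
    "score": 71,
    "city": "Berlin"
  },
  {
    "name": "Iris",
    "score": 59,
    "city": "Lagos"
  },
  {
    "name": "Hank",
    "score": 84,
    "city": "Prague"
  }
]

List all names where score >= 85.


Filtering records where score >= 85:
  Tina (score=94) -> YES
  Diana (score=84) -> no
  Xander (score=78) -> no
  Leo (score=91) -> YES
  Chen (score=70) -> no
  Grace (score=71) -> no
  Iris (score=59) -> no
  Hank (score=84) -> no


ANSWER: Tina, Leo


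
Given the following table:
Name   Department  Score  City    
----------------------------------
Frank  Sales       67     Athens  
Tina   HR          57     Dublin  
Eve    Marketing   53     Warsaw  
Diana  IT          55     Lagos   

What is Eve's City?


Row 3: Eve
City = Warsaw

ANSWER: Warsaw


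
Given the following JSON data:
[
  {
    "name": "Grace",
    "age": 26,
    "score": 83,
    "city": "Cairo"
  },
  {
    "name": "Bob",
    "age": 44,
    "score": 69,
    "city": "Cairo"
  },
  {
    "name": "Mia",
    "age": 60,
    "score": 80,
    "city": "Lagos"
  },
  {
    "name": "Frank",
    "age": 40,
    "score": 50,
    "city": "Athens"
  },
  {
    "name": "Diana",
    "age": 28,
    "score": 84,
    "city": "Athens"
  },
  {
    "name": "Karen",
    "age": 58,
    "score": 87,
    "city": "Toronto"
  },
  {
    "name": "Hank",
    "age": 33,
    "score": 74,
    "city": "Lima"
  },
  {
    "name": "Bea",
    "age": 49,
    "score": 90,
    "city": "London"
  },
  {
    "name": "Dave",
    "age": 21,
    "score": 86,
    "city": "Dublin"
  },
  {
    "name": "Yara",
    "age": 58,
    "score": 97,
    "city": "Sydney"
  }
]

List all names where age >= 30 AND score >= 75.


Checking both conditions:
  Grace (age=26, score=83) -> no
  Bob (age=44, score=69) -> no
  Mia (age=60, score=80) -> YES
  Frank (age=40, score=50) -> no
  Diana (age=28, score=84) -> no
  Karen (age=58, score=87) -> YES
  Hank (age=33, score=74) -> no
  Bea (age=49, score=90) -> YES
  Dave (age=21, score=86) -> no
  Yara (age=58, score=97) -> YES


ANSWER: Mia, Karen, Bea, Yara


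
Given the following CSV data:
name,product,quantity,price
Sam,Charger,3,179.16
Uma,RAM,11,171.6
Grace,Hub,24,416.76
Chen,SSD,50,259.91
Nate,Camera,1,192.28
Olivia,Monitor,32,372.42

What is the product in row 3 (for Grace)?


Row 3: Grace
Column 'product' = Hub

ANSWER: Hub


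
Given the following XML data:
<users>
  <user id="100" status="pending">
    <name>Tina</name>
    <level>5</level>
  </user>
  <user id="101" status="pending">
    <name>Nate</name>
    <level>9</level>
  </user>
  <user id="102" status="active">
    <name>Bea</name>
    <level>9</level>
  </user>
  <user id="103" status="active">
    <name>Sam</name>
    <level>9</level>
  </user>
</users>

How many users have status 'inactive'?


Counting users with status='inactive':
Count: 0

ANSWER: 0


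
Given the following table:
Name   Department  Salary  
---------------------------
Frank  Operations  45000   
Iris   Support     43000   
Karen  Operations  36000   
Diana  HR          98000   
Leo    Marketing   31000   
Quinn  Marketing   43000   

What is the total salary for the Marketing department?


Marketing department members:
  Leo: 31000
  Quinn: 43000
Total = 31000 + 43000 = 74000

ANSWER: 74000


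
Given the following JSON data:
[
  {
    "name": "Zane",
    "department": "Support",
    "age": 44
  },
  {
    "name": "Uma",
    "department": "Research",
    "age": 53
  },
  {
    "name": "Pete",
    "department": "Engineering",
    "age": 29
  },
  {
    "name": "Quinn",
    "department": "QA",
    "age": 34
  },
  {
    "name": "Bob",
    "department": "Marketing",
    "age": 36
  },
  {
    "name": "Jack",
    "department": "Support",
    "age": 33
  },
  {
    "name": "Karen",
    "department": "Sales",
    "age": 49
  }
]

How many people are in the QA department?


Scanning records for department = QA
  Record 3: Quinn
Count: 1

ANSWER: 1


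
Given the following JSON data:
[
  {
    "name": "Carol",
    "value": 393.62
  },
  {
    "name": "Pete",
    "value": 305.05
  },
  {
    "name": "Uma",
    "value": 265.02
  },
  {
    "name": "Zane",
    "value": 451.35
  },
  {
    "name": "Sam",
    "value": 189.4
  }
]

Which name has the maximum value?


Comparing values:
  Carol: 393.62
  Pete: 305.05
  Uma: 265.02
  Zane: 451.35
  Sam: 189.4
Maximum: Zane (451.35)

ANSWER: Zane


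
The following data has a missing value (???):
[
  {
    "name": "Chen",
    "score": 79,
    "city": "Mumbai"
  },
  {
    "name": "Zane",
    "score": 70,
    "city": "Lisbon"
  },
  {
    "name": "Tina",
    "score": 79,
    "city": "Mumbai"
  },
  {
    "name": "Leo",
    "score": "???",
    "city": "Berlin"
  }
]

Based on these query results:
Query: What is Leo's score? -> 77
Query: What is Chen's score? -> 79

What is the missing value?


The missing value is Leo's score
From query: Leo's score = 77

ANSWER: 77


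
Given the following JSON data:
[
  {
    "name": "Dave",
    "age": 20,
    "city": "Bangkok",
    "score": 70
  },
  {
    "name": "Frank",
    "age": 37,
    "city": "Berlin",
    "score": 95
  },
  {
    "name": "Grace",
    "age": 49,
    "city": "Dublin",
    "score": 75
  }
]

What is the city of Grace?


Looking up record where name = Grace
Record index: 2
Field 'city' = Dublin

ANSWER: Dublin


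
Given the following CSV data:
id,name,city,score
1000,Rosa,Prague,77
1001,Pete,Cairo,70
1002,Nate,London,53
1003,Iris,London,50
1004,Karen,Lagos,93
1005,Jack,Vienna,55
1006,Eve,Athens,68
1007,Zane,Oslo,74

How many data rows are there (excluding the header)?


Counting rows (excluding header):
Header: id,name,city,score
Data rows: 8

ANSWER: 8


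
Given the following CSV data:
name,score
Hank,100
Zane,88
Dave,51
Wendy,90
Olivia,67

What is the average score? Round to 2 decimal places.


Scores: 100, 88, 51, 90, 67
Sum = 396
Count = 5
Average = 396 / 5 = 79.20

ANSWER: 79.20


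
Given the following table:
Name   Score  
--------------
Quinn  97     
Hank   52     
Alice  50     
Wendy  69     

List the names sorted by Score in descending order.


Sorting by Score (descending):
  Quinn: 97
  Wendy: 69
  Hank: 52
  Alice: 50


ANSWER: Quinn, Wendy, Hank, Alice


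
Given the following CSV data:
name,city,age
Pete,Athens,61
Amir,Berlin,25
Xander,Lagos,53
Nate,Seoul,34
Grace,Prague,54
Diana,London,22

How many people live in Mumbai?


Scanning city column for 'Mumbai':
Total matches: 0

ANSWER: 0


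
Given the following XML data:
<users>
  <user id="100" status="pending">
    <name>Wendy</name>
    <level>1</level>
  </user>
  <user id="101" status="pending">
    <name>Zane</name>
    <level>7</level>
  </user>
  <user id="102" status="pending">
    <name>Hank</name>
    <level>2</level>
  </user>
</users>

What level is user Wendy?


Finding user: Wendy
<level>1</level>

ANSWER: 1


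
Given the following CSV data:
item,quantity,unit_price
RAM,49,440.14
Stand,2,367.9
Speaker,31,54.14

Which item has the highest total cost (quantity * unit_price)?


Computing row totals:
  RAM: 21566.86
  Stand: 735.8
  Speaker: 1678.34
Maximum: RAM (21566.86)

ANSWER: RAM


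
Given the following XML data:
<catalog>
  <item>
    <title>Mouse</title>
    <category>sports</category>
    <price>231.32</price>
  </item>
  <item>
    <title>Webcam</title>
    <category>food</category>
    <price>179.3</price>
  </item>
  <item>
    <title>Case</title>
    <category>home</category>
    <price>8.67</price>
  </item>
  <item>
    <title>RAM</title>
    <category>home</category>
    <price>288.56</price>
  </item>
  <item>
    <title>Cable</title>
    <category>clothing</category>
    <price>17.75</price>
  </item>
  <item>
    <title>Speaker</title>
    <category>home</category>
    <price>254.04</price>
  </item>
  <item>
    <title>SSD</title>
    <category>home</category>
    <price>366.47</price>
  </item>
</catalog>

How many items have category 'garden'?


Scanning <item> elements for <category>garden</category>:
Count: 0

ANSWER: 0


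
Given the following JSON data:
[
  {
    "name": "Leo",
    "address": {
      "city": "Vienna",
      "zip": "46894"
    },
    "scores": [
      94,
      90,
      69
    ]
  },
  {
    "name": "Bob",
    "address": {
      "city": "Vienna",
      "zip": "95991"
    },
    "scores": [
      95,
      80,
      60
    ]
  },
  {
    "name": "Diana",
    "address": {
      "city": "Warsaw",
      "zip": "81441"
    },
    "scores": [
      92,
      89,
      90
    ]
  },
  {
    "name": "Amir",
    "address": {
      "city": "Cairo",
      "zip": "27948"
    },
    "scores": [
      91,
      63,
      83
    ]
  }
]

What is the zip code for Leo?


Path: records[0].address.zip
Value: 46894

ANSWER: 46894


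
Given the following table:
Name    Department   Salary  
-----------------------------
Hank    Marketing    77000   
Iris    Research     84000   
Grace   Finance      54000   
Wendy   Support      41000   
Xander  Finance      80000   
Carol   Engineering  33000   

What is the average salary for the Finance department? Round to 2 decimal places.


Finance department members:
  Grace: 54000
  Xander: 80000
Sum = 134000
Count = 2
Average = 134000 / 2 = 67000.00

ANSWER: 67000.00


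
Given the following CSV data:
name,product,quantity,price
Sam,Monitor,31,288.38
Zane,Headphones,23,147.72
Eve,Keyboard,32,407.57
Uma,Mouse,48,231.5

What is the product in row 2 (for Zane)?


Row 2: Zane
Column 'product' = Headphones

ANSWER: Headphones


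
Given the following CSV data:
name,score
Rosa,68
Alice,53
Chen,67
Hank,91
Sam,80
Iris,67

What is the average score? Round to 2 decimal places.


Scores: 68, 53, 67, 91, 80, 67
Sum = 426
Count = 6
Average = 426 / 6 = 71.00

ANSWER: 71.00


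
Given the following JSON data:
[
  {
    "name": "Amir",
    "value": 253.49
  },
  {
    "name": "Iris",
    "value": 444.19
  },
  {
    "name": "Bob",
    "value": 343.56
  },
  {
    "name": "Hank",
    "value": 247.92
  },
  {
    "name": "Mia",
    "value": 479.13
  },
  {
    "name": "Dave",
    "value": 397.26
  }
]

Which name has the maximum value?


Comparing values:
  Amir: 253.49
  Iris: 444.19
  Bob: 343.56
  Hank: 247.92
  Mia: 479.13
  Dave: 397.26
Maximum: Mia (479.13)

ANSWER: Mia


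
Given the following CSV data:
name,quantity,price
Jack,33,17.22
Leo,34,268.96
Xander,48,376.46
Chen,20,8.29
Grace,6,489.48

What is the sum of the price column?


Values in 'price' column:
  Row 1: 17.22
  Row 2: 268.96
  Row 3: 376.46
  Row 4: 8.29
  Row 5: 489.48
Sum = 17.22 + 268.96 + 376.46 + 8.29 + 489.48 = 1160.41

ANSWER: 1160.41


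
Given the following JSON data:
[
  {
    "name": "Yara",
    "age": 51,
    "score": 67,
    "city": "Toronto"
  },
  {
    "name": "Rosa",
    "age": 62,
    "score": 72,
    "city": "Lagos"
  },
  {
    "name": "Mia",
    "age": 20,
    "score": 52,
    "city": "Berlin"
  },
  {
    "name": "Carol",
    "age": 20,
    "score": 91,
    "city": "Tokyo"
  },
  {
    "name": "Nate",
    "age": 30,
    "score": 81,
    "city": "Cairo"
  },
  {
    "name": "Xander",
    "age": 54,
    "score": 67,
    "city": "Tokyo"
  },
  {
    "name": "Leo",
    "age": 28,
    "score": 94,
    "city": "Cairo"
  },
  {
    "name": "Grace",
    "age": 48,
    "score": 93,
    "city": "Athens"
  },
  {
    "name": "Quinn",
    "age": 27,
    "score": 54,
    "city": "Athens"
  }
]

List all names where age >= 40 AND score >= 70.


Checking both conditions:
  Yara (age=51, score=67) -> no
  Rosa (age=62, score=72) -> YES
  Mia (age=20, score=52) -> no
  Carol (age=20, score=91) -> no
  Nate (age=30, score=81) -> no
  Xander (age=54, score=67) -> no
  Leo (age=28, score=94) -> no
  Grace (age=48, score=93) -> YES
  Quinn (age=27, score=54) -> no


ANSWER: Rosa, Grace


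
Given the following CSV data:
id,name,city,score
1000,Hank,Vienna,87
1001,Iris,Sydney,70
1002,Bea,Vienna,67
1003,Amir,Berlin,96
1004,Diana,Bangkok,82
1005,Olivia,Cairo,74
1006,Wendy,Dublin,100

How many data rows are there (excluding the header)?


Counting rows (excluding header):
Header: id,name,city,score
Data rows: 7

ANSWER: 7
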